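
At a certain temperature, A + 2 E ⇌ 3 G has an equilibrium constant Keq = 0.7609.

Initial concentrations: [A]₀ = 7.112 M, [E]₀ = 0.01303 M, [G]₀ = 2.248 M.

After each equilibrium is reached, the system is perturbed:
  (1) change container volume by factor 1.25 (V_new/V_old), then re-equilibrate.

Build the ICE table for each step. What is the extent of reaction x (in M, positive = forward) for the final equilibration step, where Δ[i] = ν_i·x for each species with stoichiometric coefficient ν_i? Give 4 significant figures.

Q₀ = 9408 vs Keq = 0.7609 ⇒ Q>K, reverse
Step 1:
                   A          E          G
  I            7.112    0.01303      2.248
  C           0.3109     0.6218    -0.9326
  E            7.423     0.6348      1.315
  solve Keq expr → x = -0.3109; check Q = 0.7609
Then change container volume by factor 1.25 (V_new/V_old).
Step 2:
                   A          E          G
  I            5.938     0.5078      1.052
  C                0          0          0
  E            5.938     0.5078      1.052
  solve Keq expr → x = 0; check Q = 0.7609

x = 0 M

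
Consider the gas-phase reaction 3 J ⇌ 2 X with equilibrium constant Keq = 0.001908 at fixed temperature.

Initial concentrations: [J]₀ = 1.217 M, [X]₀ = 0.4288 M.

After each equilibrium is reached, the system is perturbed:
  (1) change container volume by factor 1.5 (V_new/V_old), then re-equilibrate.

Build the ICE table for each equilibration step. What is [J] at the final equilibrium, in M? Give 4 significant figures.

[J]_eq = 1.158 M

Q₀ = 0.102 vs Keq = 0.001908 ⇒ Q>K, reverse
Step 1:
                  J         X
  Initial     1.217    0.4288
  Change     0.4963   -0.3308
  Equil       1.713   0.09796
  solve Keq expr → x = -0.1654; check Q = 0.001908
Then change container volume by factor 1.5 (V_new/V_old).
Step 2:
                  J         X
  Initial     1.142    0.0653
  Change    0.01626  -0.01084
  Equil       1.158   0.05446
  solve Keq expr → x = -0.00542; check Q = 0.001908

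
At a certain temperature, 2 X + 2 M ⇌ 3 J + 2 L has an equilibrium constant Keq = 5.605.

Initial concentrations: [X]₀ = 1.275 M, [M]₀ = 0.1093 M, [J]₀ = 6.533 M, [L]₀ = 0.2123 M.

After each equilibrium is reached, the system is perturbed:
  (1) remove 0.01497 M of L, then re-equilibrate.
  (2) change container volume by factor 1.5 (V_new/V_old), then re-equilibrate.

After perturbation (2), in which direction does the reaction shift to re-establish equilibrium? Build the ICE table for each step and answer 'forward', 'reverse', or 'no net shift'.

Q₀ = 647.1 vs Keq = 5.605 ⇒ Q>K, reverse
Step 1:
                    X           M           J           L
  Initial       1.275      0.1093       6.533      0.2123
  Change       0.1556      0.1556     -0.2333     -0.1556
  Equil         1.431      0.2649         6.3     0.05673
  solve Keq expr → x = -0.07778; check Q = 5.605
Then remove 0.01497 M of L.
Step 2:
                    X           M           J           L
  Initial       1.431      0.2649         6.3     0.04176
  Change     -0.01178    -0.01178     0.01766     0.01178
  Equil         1.419      0.2531       6.317     0.05354
  solve Keq expr → x = 0.005888; check Q = 5.605
Then change container volume by factor 1.5 (V_new/V_old).
Step 3:
                    X           M           J           L
  Initial      0.9459      0.1687       4.212     0.03569
  Change     -0.00605    -0.00605    0.009075     0.00605
  Equil        0.9398      0.1627       4.221     0.04174
  solve Keq expr → x = 0.003025; check Q = 5.605

Direction: forward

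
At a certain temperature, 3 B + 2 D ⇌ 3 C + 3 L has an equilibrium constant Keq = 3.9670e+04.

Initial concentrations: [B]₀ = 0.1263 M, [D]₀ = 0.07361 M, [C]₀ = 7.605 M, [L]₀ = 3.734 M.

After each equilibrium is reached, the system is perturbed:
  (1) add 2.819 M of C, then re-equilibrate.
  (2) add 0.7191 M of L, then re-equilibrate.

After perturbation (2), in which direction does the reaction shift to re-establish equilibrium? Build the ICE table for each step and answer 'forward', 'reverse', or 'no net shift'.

Q₀ = 2.0977e+09 vs Keq = 3.9670e+04 ⇒ Q>K, reverse
Step 1:
                    B           D           C           L
  init         0.1263     0.07361       7.605       3.734
  Δ            0.7464      0.4976     -0.7464     -0.7464
  eq           0.8727      0.5712       6.859       2.988
  solve Keq expr → x = -0.2488; check Q = 3.9670e+04
Then add 2.819 M of C.
Step 2:
                    B           D           C           L
  init         0.8727      0.5712       9.678       2.988
  Δ            0.1553      0.1035     -0.1553     -0.1553
  eq            1.028      0.6747       9.522       2.832
  solve Keq expr → x = -0.05175; check Q = 3.9670e+04
Then add 0.7191 M of L.
Step 3:
                    B           D           C           L
  init          1.028      0.6747       9.522       3.551
  Δ            0.1168     0.07788     -0.1168     -0.1168
  eq            1.145      0.7526       9.406       3.435
  solve Keq expr → x = -0.03894; check Q = 3.9670e+04

Direction: reverse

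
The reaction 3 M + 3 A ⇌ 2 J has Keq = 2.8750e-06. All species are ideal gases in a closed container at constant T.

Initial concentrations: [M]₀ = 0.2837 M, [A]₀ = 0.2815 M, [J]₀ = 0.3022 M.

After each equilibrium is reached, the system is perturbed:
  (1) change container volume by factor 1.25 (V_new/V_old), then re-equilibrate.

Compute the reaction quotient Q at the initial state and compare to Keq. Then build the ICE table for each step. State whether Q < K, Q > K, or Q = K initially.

Q₀ = 179.3 vs Keq = 2.8750e-06 ⇒ Q>K, reverse
Step 1:
                  M         A         J
  I          0.2837    0.2815    0.3022
  C          0.4523    0.4523   -0.3015
  E           0.736    0.7338 6.7295e-04
  solve Keq expr → x = -0.1508; check Q = 2.8750e-06
Then change container volume by factor 1.25 (V_new/V_old).
Step 2:
                  M         A         J
  I          0.5888     0.587 5.3836e-04
  C       2.8995e-04 2.8995e-04 -1.9330e-04
  E          0.5891    0.5873 3.4506e-04
  solve Keq expr → x = -9.6650e-05; check Q = 2.8750e-06

Q₀ = 179.3; Q > K (proceeds reverse)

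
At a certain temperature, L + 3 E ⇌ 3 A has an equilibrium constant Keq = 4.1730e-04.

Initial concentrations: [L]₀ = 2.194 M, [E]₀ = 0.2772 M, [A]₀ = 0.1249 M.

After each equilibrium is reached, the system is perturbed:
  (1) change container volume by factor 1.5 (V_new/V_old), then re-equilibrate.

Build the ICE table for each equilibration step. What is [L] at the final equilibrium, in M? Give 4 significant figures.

Q₀ = 0.04169 vs Keq = 4.1730e-04 ⇒ Q>K, reverse
Step 1:
                   L          E          A
  I            2.194     0.2772     0.1249
  C          0.02972    0.08917   -0.08917
  E            2.224     0.3664    0.03573
  solve Keq expr → x = -0.02972; check Q = 4.1730e-04
Then change container volume by factor 1.5 (V_new/V_old).
Step 2:
                   L          E          A
  I            1.482     0.2442    0.02382
  C       9.2374e-04   0.002771  -0.002771
  E            1.483      0.247    0.02105
  solve Keq expr → x = -9.2374e-04; check Q = 4.1730e-04

[L]_eq = 1.483 M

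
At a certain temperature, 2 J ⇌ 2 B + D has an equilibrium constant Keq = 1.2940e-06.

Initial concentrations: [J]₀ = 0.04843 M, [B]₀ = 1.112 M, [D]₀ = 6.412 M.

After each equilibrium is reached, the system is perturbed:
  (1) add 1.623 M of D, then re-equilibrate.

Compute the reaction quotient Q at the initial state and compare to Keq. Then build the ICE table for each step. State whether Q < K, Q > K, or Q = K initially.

Q₀ = 3380; Q > K (proceeds reverse)

Q₀ = 3380 vs Keq = 1.2940e-06 ⇒ Q>K, reverse
Step 1:
                    J           B           D
  Initial     0.04843       1.112       6.412
  Change        1.111      -1.111     -0.5557
  Equil          1.16  5.4522e-04       5.856
  solve Keq expr → x = -0.5557; check Q = 1.2940e-06
Then add 1.623 M of D.
Step 2:
                    J           B           D
  Initial        1.16  5.4522e-04       7.479
  Change   6.2742e-05 -6.2742e-05 -3.1371e-05
  Equil          1.16  4.8248e-04       7.479
  solve Keq expr → x = -3.1371e-05; check Q = 1.2940e-06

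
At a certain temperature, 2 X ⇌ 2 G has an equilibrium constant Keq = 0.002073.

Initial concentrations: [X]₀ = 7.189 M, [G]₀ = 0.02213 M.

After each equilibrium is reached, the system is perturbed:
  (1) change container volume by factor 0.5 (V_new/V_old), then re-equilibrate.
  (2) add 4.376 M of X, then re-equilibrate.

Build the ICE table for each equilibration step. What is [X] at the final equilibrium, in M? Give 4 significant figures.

Q₀ = 9.4760e-06 vs Keq = 0.002073 ⇒ Q<K, forward
Step 1:
                   X          G
  init         7.189    0.02213
  Δ          -0.2919     0.2919
  eq           6.897      0.314
  solve Keq expr → x = 0.1459; check Q = 0.002073
Then change container volume by factor 0.5 (V_new/V_old).
Step 2:
                   X          G
  init         13.79     0.6281
  Δ                0          0
  eq           13.79     0.6281
  solve Keq expr → x = 0; check Q = 0.002073
Then add 4.376 M of X.
Step 3:
                   X          G
  init         18.17     0.6281
  Δ          -0.1906     0.1906
  eq           17.98     0.8186
  solve Keq expr → x = 0.09528; check Q = 0.002073

[X]_eq = 17.98 M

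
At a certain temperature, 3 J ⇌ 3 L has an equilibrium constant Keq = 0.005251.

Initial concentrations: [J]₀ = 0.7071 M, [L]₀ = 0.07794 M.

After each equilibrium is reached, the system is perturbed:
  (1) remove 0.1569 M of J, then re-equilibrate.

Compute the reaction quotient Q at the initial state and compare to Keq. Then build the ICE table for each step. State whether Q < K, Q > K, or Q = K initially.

Q₀ = 0.001339 vs Keq = 0.005251 ⇒ Q<K, forward
Step 1:
                   J          L
  init        0.7071    0.07794
  Δ          -0.0383     0.0383
  eq          0.6688     0.1162
  solve Keq expr → x = 0.01277; check Q = 0.005251
Then remove 0.1569 M of J.
Step 2:
                   J          L
  init        0.5119     0.1162
  Δ          0.02323   -0.02323
  eq          0.5351    0.09301
  solve Keq expr → x = -0.007744; check Q = 0.005251

Q₀ = 0.001339; Q < K (proceeds forward)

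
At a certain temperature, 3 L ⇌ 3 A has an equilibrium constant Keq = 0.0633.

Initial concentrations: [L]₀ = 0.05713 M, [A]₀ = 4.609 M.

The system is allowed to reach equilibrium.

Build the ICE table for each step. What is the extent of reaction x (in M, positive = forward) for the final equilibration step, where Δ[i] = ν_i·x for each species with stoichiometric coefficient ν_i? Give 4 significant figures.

x = -1.093 M

Q₀ = 5.2508e+05 vs Keq = 0.0633 ⇒ Q>K, reverse
Step 1:
                  L         A
  init      0.05713     4.609
  Δ           3.279    -3.279
  eq          3.336      1.33
  solve Keq expr → x = -1.093; check Q = 0.0633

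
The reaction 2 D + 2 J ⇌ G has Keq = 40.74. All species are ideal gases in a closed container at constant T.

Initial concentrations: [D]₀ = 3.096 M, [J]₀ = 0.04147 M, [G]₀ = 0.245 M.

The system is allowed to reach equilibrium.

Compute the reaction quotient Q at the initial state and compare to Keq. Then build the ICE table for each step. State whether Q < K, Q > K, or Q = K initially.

Q₀ = 14.86 vs Keq = 40.74 ⇒ Q<K, forward
Step 1:
                  D         J         G
  Initial     3.096   0.04147     0.245
  Change   -0.01589  -0.01589  0.007944
  Equil        3.08   0.02558    0.2529
  solve Keq expr → x = 0.007944; check Q = 40.74

Q₀ = 14.86; Q < K (proceeds forward)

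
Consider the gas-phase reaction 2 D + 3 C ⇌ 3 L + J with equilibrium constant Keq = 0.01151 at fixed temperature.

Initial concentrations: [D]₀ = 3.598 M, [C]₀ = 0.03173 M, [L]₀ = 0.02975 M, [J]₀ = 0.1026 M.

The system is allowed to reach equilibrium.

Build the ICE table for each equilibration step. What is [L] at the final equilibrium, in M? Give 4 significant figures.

[L]_eq = 0.0326 M

Q₀ = 0.006532 vs Keq = 0.01151 ⇒ Q<K, forward
Step 1:
                   D          C          L          J
  Initial      3.598    0.03173    0.02975     0.1026
  Change   -0.001898  -0.002847   0.002847 9.4895e-04
  Equil        3.596    0.02888     0.0326     0.1035
  solve Keq expr → x = 9.4895e-04; check Q = 0.01151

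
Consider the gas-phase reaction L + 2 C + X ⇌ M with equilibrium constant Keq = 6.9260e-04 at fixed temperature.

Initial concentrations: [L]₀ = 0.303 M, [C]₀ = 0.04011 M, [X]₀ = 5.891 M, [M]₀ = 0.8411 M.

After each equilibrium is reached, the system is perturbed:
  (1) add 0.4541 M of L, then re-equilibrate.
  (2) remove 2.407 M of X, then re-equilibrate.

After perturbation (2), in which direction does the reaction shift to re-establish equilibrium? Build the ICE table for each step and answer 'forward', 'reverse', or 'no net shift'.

Direction: reverse

Q₀ = 292.9 vs Keq = 6.9260e-04 ⇒ Q>K, reverse
Step 1:
                  L         C         X         M
  Initial     0.303   0.04011     5.891    0.8411
  Change     0.8261     1.652    0.8261   -0.8261
  Equil       1.129     1.692     6.717   0.01504
  solve Keq expr → x = -0.8261; check Q = 6.9260e-04
Then add 0.4541 M of L.
Step 2:
                  L         C         X         M
  Initial     1.583     1.692     6.717   0.01504
  Change  -0.005676  -0.01135 -0.005676  0.005676
  Equil       1.577     1.681     6.711   0.02072
  solve Keq expr → x = 0.005676; check Q = 6.9260e-04
Then remove 2.407 M of X.
Step 3:
                  L         C         X         M
  Initial     1.577     1.681     4.304   0.02072
  Change   0.007121   0.01424  0.007121 -0.007121
  Equil       1.585     1.695     4.312    0.0136
  solve Keq expr → x = -0.007121; check Q = 6.9260e-04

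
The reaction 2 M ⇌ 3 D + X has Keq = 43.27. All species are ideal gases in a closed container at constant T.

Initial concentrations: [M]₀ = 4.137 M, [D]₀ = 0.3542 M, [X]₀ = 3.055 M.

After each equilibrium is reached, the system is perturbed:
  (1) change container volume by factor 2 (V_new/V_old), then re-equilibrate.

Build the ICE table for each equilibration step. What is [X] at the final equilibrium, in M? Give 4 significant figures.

Q₀ = 0.007932 vs Keq = 43.27 ⇒ Q<K, forward
Step 1:
                   M          D          X
  Initial      4.137     0.3542      3.055
  Change      -2.107       3.16      1.053
  Equil         2.03      3.514      4.108
  solve Keq expr → x = 1.053; check Q = 43.27
Then change container volume by factor 2 (V_new/V_old).
Step 2:
                   M          D          X
  Initial      1.015      1.757      2.054
  Change     -0.2864     0.4295     0.1432
  Equil       0.7287      2.187      2.197
  solve Keq expr → x = 0.1432; check Q = 43.27

[X]_eq = 2.197 M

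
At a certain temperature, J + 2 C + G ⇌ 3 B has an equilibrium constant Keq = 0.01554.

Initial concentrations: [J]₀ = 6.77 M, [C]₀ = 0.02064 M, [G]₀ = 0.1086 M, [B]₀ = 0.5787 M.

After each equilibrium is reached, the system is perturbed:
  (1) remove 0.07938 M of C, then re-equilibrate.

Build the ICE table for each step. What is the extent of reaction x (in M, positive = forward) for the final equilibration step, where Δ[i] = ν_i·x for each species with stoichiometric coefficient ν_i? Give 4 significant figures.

Q₀ = 618.8 vs Keq = 0.01554 ⇒ Q>K, reverse
Step 1:
                    J           C           G           B
  I              6.77     0.02064      0.1086      0.5787
  C            0.1465       0.293      0.1465     -0.4395
  E             6.917      0.3136      0.2551      0.1392
  solve Keq expr → x = -0.1465; check Q = 0.01554
Then remove 0.07938 M of C.
Step 2:
                    J           C           G           B
  I             6.917      0.2343      0.2551      0.1392
  C          0.006466     0.01293    0.006466     -0.0194
  E             6.923      0.2472      0.2616      0.1198
  solve Keq expr → x = -0.006466; check Q = 0.01554

x = -0.006466 M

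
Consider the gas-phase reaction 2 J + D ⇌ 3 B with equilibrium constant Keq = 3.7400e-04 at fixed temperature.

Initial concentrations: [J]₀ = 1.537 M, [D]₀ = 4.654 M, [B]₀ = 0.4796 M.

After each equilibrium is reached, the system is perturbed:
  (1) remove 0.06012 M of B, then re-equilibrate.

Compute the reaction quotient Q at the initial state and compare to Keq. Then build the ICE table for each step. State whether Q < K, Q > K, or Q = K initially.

Q₀ = 0.01003 vs Keq = 3.7400e-04 ⇒ Q>K, reverse
Step 1:
                  J         D         B
  Initial     1.537     4.654    0.4796
  Change     0.2029    0.1014   -0.3043
  Equil        1.74     4.755    0.1753
  solve Keq expr → x = -0.1014; check Q = 3.7400e-04
Then remove 0.06012 M of B.
Step 2:
                  J         D         B
  Initial      1.74     4.755    0.1151
  Change   -0.03821   -0.0191   0.05731
  Equil       1.702     4.736    0.1725
  solve Keq expr → x = 0.0191; check Q = 3.7400e-04

Q₀ = 0.01003; Q > K (proceeds reverse)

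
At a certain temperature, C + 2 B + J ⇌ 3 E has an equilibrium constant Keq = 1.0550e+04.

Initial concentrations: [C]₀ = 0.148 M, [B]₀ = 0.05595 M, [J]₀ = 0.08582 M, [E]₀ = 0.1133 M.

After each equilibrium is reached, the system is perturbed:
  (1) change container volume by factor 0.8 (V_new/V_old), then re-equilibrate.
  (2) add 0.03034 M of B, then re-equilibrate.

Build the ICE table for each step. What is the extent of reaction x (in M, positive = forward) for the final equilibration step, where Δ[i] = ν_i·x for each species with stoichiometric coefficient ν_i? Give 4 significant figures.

x = 0.01296 M

Q₀ = 36.58 vs Keq = 1.0550e+04 ⇒ Q<K, forward
Step 1:
                  C         B         J         E
  Initial     0.148   0.05595   0.08582    0.1133
  Change    -0.0236  -0.04721   -0.0236   0.07081
  Equil      0.1244  0.008743   0.06222    0.1841
  solve Keq expr → x = 0.0236; check Q = 1.0550e+04
Then change container volume by factor 0.8 (V_new/V_old).
Step 2:
                  C         B         J         E
  Initial    0.1555   0.01093   0.07777    0.2301
  Change  -5.0444e-04 -0.001009 -5.0444e-04  0.001513
  Equil       0.155  0.009919   0.07727    0.2317
  solve Keq expr → x = 5.0444e-04; check Q = 1.0550e+04
Then add 0.03034 M of B.
Step 3:
                  C         B         J         E
  Initial     0.155   0.04026   0.07727    0.2317
  Change   -0.01296  -0.02592  -0.01296   0.03889
  Equil       0.142   0.01434    0.0643    0.2705
  solve Keq expr → x = 0.01296; check Q = 1.0550e+04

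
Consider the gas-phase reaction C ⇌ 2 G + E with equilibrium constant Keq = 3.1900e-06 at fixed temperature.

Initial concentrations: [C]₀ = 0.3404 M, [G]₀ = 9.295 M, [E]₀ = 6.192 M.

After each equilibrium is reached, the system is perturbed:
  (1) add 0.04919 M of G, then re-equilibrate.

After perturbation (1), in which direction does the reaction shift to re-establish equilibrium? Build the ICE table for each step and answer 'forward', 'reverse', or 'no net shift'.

Q₀ = 1572 vs Keq = 3.1900e-06 ⇒ Q>K, reverse
Step 1:
                    C           G           E
  I            0.3404       9.295       6.192
  C             4.646      -9.292      -4.646
  E             4.986    0.003207       1.546
  solve Keq expr → x = -4.646; check Q = 3.1900e-06
Then add 0.04919 M of G.
Step 2:
                    C           G           E
  I             4.986      0.0524       1.546
  C           0.02458    -0.04916    -0.02458
  E             5.011    0.003241       1.522
  solve Keq expr → x = -0.02458; check Q = 3.1900e-06

Direction: reverse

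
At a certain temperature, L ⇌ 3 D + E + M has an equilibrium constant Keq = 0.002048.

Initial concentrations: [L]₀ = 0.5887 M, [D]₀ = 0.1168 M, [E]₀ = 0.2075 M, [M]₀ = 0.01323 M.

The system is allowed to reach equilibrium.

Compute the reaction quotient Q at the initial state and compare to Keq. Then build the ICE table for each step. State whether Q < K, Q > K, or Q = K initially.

Q₀ = 7.4304e-06 vs Keq = 0.002048 ⇒ Q<K, forward
Step 1:
                    L           D           E           M
  I            0.5887      0.1168      0.2075     0.01323
  C          -0.07629      0.2289     0.07629     0.07629
  E            0.5124      0.3457      0.2838     0.08952
  solve Keq expr → x = 0.07629; check Q = 0.002048

Q₀ = 7.4304e-06; Q < K (proceeds forward)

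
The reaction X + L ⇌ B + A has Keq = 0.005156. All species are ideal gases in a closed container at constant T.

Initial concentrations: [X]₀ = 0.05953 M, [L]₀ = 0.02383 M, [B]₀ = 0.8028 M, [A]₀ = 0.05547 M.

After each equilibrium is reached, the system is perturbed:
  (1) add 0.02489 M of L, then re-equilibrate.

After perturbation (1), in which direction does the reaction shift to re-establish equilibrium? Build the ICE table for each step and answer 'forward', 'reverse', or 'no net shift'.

Q₀ = 31.39 vs Keq = 0.005156 ⇒ Q>K, reverse
Step 1:
                  X         L         B         A
  Initial   0.05953   0.02383    0.8028   0.05547
  Change    0.05541   0.05541  -0.05541  -0.05541
  Equil      0.1149   0.07924    0.7474 6.2828e-05
  solve Keq expr → x = -0.05541; check Q = 0.005156
Then add 0.02489 M of L.
Step 2:
                  X         L         B         A
  Initial    0.1149    0.1041    0.7474 6.2828e-05
  Change  -1.9704e-05 -1.9704e-05 1.9704e-05 1.9704e-05
  Equil      0.1149    0.1041    0.7474 8.2532e-05
  solve Keq expr → x = 1.9704e-05; check Q = 0.005156

Direction: forward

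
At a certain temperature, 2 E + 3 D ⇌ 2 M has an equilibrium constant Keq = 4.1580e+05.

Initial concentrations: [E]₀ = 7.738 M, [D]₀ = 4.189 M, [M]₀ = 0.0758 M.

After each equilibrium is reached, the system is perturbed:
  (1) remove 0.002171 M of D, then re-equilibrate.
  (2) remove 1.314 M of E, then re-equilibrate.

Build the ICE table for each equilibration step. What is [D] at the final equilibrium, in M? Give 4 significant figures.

Q₀ = 1.3054e-06 vs Keq = 4.1580e+05 ⇒ Q<K, forward
Step 1:
                    E           D           M
  I             7.738       4.189      0.0758
  C            -2.786       -4.18       2.786
  E             4.952    0.009297       2.862
  solve Keq expr → x = 1.393; check Q = 4.1580e+05
Then remove 0.002171 M of D.
Step 2:
                    E           D           M
  I             4.952    0.007126       2.862
  C          0.001444    0.002166   -0.001444
  E             4.953    0.009292       2.861
  solve Keq expr → x = -7.2202e-04; check Q = 4.1580e+05
Then remove 1.314 M of E.
Step 3:
                    E           D           M
  I             3.639    0.009292       2.861
  C          0.001409    0.002114   -0.001409
  E              3.64     0.01141       2.859
  solve Keq expr → x = -7.0450e-04; check Q = 4.1580e+05

[D]_eq = 0.01141 M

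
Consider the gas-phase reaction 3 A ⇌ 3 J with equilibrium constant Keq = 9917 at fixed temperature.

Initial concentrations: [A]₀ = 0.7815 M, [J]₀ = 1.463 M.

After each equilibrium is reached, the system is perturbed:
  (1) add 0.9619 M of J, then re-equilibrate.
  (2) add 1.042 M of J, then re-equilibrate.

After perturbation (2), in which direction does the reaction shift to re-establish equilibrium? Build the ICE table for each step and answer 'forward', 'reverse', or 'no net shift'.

Q₀ = 6.561 vs Keq = 9917 ⇒ Q<K, forward
Step 1:
                   A          J
  I           0.7815      1.463
  C          -0.6817     0.6817
  E          0.09982      2.145
  solve Keq expr → x = 0.2272; check Q = 9917
Then add 0.9619 M of J.
Step 2:
                   A          J
  I          0.09982      3.107
  C          0.04278   -0.04278
  E           0.1426      3.064
  solve Keq expr → x = -0.01426; check Q = 9917
Then add 1.042 M of J.
Step 3:
                   A          J
  I           0.1426      4.106
  C          0.04634   -0.04634
  E           0.1889      4.059
  solve Keq expr → x = -0.01545; check Q = 9917

Direction: reverse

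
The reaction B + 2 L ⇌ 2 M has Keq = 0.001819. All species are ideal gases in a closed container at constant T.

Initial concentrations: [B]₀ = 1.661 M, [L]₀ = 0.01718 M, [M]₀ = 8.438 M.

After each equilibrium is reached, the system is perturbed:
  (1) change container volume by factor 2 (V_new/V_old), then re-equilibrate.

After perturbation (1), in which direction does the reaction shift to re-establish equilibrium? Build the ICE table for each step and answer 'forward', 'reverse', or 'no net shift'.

Direction: reverse

Q₀ = 1.4523e+05 vs Keq = 0.001819 ⇒ Q>K, reverse
Step 1:
                  B         L         M
  init        1.661   0.01718     8.438
  Δ           3.835     7.669    -7.669
  eq          5.496     7.687    0.7685
  solve Keq expr → x = -3.835; check Q = 0.001819
Then change container volume by factor 2 (V_new/V_old).
Step 2:
                  B         L         M
  init        2.748     3.843    0.3843
  Δ         0.05135    0.1027   -0.1027
  eq          2.799     3.946    0.2816
  solve Keq expr → x = -0.05135; check Q = 0.001819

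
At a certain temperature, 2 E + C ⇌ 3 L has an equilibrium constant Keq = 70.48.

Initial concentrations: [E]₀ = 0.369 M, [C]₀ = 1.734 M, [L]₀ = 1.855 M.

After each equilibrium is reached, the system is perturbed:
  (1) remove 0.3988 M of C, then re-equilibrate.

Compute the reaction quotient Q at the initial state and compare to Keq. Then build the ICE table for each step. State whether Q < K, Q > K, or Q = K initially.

Q₀ = 27.04; Q < K (proceeds forward)

Q₀ = 27.04 vs Keq = 70.48 ⇒ Q<K, forward
Step 1:
                  E         C         L
  I           0.369     1.734     1.855
  C         -0.1063  -0.05316    0.1595
  E          0.2627     1.681     2.014
  solve Keq expr → x = 0.05316; check Q = 70.48
Then remove 0.3988 M of C.
Step 2:
                  E         C         L
  I          0.2627     1.282     2.014
  C         0.02739    0.0137  -0.04109
  E          0.2901     1.296     1.973
  solve Keq expr → x = -0.0137; check Q = 70.48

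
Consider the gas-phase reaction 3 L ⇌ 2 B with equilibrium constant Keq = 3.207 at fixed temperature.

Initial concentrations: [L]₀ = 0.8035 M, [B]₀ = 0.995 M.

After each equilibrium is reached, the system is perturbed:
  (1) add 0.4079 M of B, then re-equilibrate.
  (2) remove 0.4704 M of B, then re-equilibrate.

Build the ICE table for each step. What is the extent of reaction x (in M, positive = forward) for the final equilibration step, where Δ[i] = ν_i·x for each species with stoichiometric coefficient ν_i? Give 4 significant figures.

x = 0.05209 M

Q₀ = 1.908 vs Keq = 3.207 ⇒ Q<K, forward
Step 1:
                  L         B
  I          0.8035     0.995
  C        -0.09829   0.06553
  E          0.7052     1.061
  solve Keq expr → x = 0.03276; check Q = 3.207
Then add 0.4079 M of B.
Step 2:
                  L         B
  I          0.7052     1.468
  C          0.1348  -0.08984
  E            0.84     1.379
  solve Keq expr → x = -0.04492; check Q = 3.207
Then remove 0.4704 M of B.
Step 3:
                  L         B
  I            0.84    0.9082
  C         -0.1563    0.1042
  E          0.6837     1.012
  solve Keq expr → x = 0.05209; check Q = 3.207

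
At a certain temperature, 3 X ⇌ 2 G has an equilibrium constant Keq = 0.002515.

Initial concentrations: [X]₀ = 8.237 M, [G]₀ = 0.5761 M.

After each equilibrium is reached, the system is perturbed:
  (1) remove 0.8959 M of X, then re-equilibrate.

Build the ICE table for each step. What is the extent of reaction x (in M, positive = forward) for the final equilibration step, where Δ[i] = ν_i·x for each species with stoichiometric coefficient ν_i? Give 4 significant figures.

Q₀ = 5.9387e-04 vs Keq = 0.002515 ⇒ Q<K, forward
Step 1:
                  X         G
  init        8.237    0.5761
  Δ         -0.6942    0.4628
  eq          7.543     1.039
  solve Keq expr → x = 0.2314; check Q = 0.002515
Then remove 0.8959 M of X.
Step 2:
                  X         G
  init        6.647     1.039
  Δ          0.2082   -0.1388
  eq          6.855    0.9001
  solve Keq expr → x = -0.0694; check Q = 0.002515

x = -0.0694 M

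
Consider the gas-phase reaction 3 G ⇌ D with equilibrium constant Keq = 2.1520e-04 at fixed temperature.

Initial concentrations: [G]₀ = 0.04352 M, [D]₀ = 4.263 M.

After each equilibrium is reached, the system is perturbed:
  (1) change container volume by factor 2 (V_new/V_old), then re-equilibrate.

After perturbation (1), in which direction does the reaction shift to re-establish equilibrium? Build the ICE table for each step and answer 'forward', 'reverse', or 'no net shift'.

Direction: reverse

Q₀ = 5.1719e+04 vs Keq = 2.1520e-04 ⇒ Q>K, reverse
Step 1:
                    G           D
  init        0.04352       4.263
  Δ             11.73      -3.911
  eq            11.78      0.3516
  solve Keq expr → x = -3.911; check Q = 2.1520e-04
Then change container volume by factor 2 (V_new/V_old).
Step 2:
                    G           D
  init          5.889      0.1758
  Δ            0.3692     -0.1231
  eq            6.258     0.05274
  solve Keq expr → x = -0.1231; check Q = 2.1520e-04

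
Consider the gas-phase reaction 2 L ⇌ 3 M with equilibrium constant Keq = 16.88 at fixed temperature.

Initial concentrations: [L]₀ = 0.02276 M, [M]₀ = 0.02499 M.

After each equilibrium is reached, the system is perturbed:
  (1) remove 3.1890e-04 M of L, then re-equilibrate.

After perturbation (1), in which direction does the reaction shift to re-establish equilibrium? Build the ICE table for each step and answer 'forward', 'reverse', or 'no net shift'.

Direction: reverse

Q₀ = 0.03013 vs Keq = 16.88 ⇒ Q<K, forward
Step 1:
                    L           M
  init        0.02276     0.02499
  Δ          -0.01966      0.0295
  eq         0.003096     0.05449
  solve Keq expr → x = 0.009832; check Q = 16.88
Then remove 3.1890e-04 M of L.
Step 2:
                    L           M
  init       0.002777     0.05449
  Δ        2.8282e-04 -4.2423e-04
  eq          0.00306     0.05406
  solve Keq expr → x = -1.4141e-04; check Q = 16.88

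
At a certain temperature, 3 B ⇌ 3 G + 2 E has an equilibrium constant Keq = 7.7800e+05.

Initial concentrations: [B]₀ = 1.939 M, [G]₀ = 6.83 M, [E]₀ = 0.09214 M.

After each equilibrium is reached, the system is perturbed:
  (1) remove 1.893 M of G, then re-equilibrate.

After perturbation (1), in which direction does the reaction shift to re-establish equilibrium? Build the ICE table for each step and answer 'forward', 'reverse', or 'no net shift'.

Q₀ = 0.371 vs Keq = 7.7800e+05 ⇒ Q<K, forward
Step 1:
                  B         G         E
  init        1.939      6.83   0.09214
  Δ          -1.826     1.826     1.218
  eq         0.1127     8.656      1.31
  solve Keq expr → x = 0.6088; check Q = 7.7800e+05
Then remove 1.893 M of G.
Step 2:
                  B         G         E
  init       0.1127     6.763      1.31
  Δ        -0.02362   0.02362   0.01575
  eq        0.08904     6.787     1.325
  solve Keq expr → x = 0.007875; check Q = 7.7800e+05

Direction: forward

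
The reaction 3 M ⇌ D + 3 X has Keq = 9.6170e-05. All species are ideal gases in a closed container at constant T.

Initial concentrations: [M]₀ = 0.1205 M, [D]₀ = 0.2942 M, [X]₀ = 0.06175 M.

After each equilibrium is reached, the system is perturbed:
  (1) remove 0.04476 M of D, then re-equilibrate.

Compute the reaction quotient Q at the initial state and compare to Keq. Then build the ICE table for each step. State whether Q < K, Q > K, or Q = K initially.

Q₀ = 0.03959; Q > K (proceeds reverse)

Q₀ = 0.03959 vs Keq = 9.6170e-05 ⇒ Q>K, reverse
Step 1:
                  M         D         X
  init       0.1205    0.2942   0.06175
  Δ         0.04979   -0.0166  -0.04979
  eq         0.1703    0.2776   0.01196
  solve Keq expr → x = -0.0166; check Q = 9.6170e-05
Then remove 0.04476 M of D.
Step 2:
                  M         D         X
  init       0.1703    0.2328   0.01196
  Δ       -6.6813e-04 2.2271e-04 6.6813e-04
  eq         0.1696    0.2331   0.01263
  solve Keq expr → x = 2.2271e-04; check Q = 9.6170e-05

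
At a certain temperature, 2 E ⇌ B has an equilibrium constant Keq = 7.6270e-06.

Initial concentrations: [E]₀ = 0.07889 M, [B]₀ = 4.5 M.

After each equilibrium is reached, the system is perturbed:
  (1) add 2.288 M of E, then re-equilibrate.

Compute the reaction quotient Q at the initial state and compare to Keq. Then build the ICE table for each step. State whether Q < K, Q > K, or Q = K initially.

Q₀ = 723.1; Q > K (proceeds reverse)

Q₀ = 723.1 vs Keq = 7.6270e-06 ⇒ Q>K, reverse
Step 1:
                   E          B
  init       0.07889        4.5
  Δ            8.999     -4.499
  eq           9.078 6.2849e-04
  solve Keq expr → x = -4.499; check Q = 7.6270e-06
Then add 2.288 M of E.
Step 2:
                   E          B
  init         11.37 6.2849e-04
  Δ       -7.1325e-04 3.5662e-04
  eq           11.36 9.8511e-04
  solve Keq expr → x = 3.5662e-04; check Q = 7.6270e-06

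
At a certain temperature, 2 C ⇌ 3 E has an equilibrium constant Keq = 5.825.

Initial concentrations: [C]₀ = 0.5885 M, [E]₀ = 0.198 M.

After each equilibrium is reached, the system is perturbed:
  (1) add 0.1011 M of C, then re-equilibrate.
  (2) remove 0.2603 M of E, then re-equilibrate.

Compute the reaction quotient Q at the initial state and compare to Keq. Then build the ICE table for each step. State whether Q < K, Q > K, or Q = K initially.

Q₀ = 0.02241; Q < K (proceeds forward)

Q₀ = 0.02241 vs Keq = 5.825 ⇒ Q<K, forward
Step 1:
                    C           E
  I            0.5885       0.198
  C           -0.3409      0.5114
  E            0.2476      0.7094
  solve Keq expr → x = 0.1705; check Q = 5.825
Then add 0.1011 M of C.
Step 2:
                    C           E
  I            0.3487      0.7094
  C          -0.05592     0.08388
  E            0.2927      0.7933
  solve Keq expr → x = 0.02796; check Q = 5.825
Then remove 0.2603 M of E.
Step 3:
                    C           E
  I            0.2927       0.533
  C          -0.07664       0.115
  E            0.2161      0.6479
  solve Keq expr → x = 0.03832; check Q = 5.825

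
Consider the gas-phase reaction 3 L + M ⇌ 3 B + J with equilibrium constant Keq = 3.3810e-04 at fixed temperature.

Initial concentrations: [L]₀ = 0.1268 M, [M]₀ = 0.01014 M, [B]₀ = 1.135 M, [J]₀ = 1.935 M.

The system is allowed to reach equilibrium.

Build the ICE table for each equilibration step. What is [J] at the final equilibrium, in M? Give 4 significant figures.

Q₀ = 1.3686e+05 vs Keq = 3.3810e-04 ⇒ Q>K, reverse
Step 1:
                    L           M           B           J
  init         0.1268     0.01014       1.135       1.935
  Δ             1.083       0.361      -1.083      -0.361
  eq             1.21      0.3711     0.05206       1.574
  solve Keq expr → x = -0.361; check Q = 3.3810e-04

[J]_eq = 1.574 M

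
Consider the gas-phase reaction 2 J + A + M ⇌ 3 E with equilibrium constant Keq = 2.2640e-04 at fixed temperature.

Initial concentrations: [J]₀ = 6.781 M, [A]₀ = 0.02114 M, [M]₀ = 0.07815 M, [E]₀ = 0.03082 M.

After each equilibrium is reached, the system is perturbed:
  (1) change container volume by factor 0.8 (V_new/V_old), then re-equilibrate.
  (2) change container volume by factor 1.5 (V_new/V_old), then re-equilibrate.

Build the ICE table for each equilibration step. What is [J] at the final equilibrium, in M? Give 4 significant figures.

Q₀ = 3.8537e-04 vs Keq = 2.2640e-04 ⇒ Q>K, reverse
Step 1:
                  J         A         M         E
  init        6.781   0.02114   0.07815   0.03082
  Δ        0.002849  0.001424  0.001424 -0.004273
  eq          6.784   0.02256   0.07957   0.02655
  solve Keq expr → x = -0.001424; check Q = 2.2640e-04
Then change container volume by factor 0.8 (V_new/V_old).
Step 2:
                  J         A         M         E
  init         8.48   0.02821   0.09947   0.03318
  Δ       -0.001443 -7.2164e-04 -7.2164e-04  0.002165
  eq          8.478   0.02748   0.09875   0.03535
  solve Keq expr → x = 7.2164e-04; check Q = 2.2640e-04
Then change container volume by factor 1.5 (V_new/V_old).
Step 3:
                  J         A         M         E
  init        5.652   0.01832   0.06583   0.02357
  Δ        0.001713 8.5628e-04 8.5628e-04 -0.002569
  eq          5.654   0.01918   0.06669     0.021
  solve Keq expr → x = -8.5628e-04; check Q = 2.2640e-04

[J]_eq = 5.654 M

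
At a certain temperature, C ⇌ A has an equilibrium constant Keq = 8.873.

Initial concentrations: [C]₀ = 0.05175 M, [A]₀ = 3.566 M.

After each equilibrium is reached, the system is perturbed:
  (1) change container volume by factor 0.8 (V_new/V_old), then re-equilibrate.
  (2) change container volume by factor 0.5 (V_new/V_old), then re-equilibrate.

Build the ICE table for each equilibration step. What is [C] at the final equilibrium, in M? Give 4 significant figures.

Q₀ = 68.91 vs Keq = 8.873 ⇒ Q>K, reverse
Step 1:
                    C           A
  init        0.05175       3.566
  Δ            0.3147     -0.3147
  eq           0.3664       3.251
  solve Keq expr → x = -0.3147; check Q = 8.873
Then change container volume by factor 0.8 (V_new/V_old).
Step 2:
                    C           A
  init          0.458       4.064
  Δ                 0           0
  eq            0.458       4.064
  solve Keq expr → x = 0; check Q = 8.873
Then change container volume by factor 0.5 (V_new/V_old).
Step 3:
                    C           A
  init         0.9161       8.128
  Δ                 0           0
  eq           0.9161       8.128
  solve Keq expr → x = 0; check Q = 8.873

[C]_eq = 0.9161 M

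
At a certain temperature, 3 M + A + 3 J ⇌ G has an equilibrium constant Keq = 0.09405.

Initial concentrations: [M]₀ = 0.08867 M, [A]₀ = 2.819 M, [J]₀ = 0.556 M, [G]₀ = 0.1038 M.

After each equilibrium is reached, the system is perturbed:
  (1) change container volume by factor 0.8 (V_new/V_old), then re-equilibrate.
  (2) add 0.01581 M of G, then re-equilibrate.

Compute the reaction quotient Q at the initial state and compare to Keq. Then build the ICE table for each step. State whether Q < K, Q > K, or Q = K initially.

Q₀ = 307.3 vs Keq = 0.09405 ⇒ Q>K, reverse
Step 1:
                    M           A           J           G
  I           0.08867       2.819       0.556      0.1038
  C            0.2857     0.09523      0.2857    -0.09523
  E            0.3743       2.914      0.8417    0.008573
  solve Keq expr → x = -0.09523; check Q = 0.09405
Then change container volume by factor 0.8 (V_new/V_old).
Step 2:
                    M           A           J           G
  I            0.4679       3.643       1.052     0.01072
  C          -0.04608    -0.01536    -0.04608     0.01536
  E            0.4219       3.627       1.006     0.02608
  solve Keq expr → x = 0.01536; check Q = 0.09405
Then add 0.01581 M of G.
Step 3:
                    M           A           J           G
  I            0.4219       3.627       1.006     0.04189
  C           0.02517    0.008392     0.02517   -0.008392
  E             0.447       3.636       1.031      0.0335
  solve Keq expr → x = -0.008392; check Q = 0.09405

Q₀ = 307.3; Q > K (proceeds reverse)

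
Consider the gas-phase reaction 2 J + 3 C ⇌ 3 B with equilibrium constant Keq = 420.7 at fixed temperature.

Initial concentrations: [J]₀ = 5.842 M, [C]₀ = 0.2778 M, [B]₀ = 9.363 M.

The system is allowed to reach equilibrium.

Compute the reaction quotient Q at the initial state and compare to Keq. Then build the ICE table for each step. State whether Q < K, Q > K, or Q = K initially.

Q₀ = 1122; Q > K (proceeds reverse)

Q₀ = 1122 vs Keq = 420.7 ⇒ Q>K, reverse
Step 1:
                   J          C          B
  Initial      5.842     0.2778      9.363
  Change     0.06694     0.1004    -0.1004
  Equil        5.909     0.3782      9.263
  solve Keq expr → x = -0.03347; check Q = 420.7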